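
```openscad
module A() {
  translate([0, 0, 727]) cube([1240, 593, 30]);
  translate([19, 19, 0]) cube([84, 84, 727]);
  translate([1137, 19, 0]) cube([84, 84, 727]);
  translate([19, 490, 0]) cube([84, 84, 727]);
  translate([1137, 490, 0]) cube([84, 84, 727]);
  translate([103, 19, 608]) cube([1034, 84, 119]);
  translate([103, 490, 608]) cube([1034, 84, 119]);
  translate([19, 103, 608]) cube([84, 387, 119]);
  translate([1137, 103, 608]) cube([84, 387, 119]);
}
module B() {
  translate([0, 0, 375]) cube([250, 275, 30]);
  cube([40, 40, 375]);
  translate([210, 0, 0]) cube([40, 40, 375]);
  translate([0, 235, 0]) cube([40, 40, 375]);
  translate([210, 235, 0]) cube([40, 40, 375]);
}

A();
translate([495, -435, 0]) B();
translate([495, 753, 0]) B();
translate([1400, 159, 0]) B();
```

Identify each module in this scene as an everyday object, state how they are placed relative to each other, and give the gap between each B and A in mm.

A is a table. B is a stool. Three stools sit around the table at the −y, +y, +x sides. The gap between each stool and the table is 160 mm.

Each stool's nearest face is 160 mm from the table's bounding box.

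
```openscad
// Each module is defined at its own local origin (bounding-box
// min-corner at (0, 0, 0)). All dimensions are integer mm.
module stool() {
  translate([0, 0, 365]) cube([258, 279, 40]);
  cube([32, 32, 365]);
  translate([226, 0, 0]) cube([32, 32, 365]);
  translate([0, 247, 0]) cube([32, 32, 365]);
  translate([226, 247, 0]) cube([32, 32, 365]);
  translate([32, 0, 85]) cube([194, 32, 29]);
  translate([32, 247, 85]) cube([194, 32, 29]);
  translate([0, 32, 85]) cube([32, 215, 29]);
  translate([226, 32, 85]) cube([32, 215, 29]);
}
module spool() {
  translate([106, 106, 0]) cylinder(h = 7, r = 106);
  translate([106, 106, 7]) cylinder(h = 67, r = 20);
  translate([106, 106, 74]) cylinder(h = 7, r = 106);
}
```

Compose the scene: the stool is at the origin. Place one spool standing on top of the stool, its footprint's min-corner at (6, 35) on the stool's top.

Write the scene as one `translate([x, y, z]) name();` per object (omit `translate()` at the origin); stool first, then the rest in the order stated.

stool();
translate([6, 35, 405]) spool();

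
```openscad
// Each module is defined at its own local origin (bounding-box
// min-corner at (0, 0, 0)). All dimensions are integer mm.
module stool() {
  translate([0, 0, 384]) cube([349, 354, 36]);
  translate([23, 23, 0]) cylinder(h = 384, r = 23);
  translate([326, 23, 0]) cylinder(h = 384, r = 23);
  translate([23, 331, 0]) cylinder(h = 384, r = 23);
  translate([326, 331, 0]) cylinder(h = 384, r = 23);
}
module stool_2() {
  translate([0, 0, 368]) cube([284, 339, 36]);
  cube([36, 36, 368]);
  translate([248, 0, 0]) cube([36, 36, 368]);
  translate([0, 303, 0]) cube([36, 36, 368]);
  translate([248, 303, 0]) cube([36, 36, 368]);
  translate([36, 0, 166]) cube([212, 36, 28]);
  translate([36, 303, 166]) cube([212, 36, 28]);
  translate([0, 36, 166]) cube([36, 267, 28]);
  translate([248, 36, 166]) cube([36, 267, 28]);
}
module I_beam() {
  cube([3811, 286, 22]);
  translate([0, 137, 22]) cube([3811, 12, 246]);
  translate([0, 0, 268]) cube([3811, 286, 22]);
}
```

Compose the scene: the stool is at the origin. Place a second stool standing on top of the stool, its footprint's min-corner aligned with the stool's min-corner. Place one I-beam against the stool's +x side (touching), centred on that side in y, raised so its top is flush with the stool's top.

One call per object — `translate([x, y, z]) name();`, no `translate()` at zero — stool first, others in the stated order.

stool();
translate([0, 0, 420]) stool_2();
translate([349, 34, 130]) I_beam();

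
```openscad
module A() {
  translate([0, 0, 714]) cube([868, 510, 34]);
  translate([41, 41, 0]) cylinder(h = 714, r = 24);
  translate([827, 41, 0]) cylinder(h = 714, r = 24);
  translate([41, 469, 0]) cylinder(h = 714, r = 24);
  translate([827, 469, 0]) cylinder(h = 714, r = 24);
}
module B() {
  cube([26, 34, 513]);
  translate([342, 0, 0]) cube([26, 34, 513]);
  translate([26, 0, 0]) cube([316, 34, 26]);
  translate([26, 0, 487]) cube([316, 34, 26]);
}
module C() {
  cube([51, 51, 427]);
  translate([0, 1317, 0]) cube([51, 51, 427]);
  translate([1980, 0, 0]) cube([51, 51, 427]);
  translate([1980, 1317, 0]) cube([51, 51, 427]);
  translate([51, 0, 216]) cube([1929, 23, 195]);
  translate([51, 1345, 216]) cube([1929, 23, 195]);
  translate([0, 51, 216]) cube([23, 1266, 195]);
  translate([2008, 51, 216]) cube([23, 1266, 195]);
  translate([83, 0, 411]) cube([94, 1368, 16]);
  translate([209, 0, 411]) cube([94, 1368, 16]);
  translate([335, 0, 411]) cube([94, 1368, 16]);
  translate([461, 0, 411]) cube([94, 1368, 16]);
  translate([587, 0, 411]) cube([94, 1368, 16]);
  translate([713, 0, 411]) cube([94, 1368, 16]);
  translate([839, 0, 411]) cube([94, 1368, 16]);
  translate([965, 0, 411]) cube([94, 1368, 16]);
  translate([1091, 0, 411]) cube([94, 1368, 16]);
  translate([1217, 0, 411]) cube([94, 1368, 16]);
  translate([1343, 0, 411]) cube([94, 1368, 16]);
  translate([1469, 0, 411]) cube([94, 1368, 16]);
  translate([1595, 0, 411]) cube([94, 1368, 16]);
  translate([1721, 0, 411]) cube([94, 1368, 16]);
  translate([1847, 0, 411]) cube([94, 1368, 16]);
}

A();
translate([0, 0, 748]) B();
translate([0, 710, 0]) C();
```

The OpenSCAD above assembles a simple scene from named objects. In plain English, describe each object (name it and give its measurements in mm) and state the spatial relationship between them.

A is a rectangular dining table. The top is 868×510×34 mm with its upper surface at z = 748 mm. It stands on four round legs of 48 mm diameter, each leg's bounding box inset 17 mm from the nearest pair of top edges, running from the floor to the underside of the top.

B is a picture frame with a 316×461 mm rectangular opening (x by z) and a uniform 26 mm border on every side. Frame depth is 34 mm along y. It is built from two vertical stiles running the full outside height and two horizontal rails spanning the gap between the stiles.

C is a bed frame 2031 mm long (x) by 1368 mm wide (y). Four 51×51 mm corner posts, 427 mm tall, at the corners of the footprint. Four rails of 23 mm thickness and 195 mm height run between adjacent posts with their undersides at z = 216 mm, their outer faces flush with the outside of the frame (the two x-running rails run between the posts' inner faces; the two y-running rails run between the posts' inner faces). 15 slats, each 94 mm wide (x) and 16 mm thick, lie across the top of the two x-running rails, running the full 1368 mm width of the frame in y; the slats are evenly spaced along x between the inner faces of the end posts with equal gaps (rounded down to the nearest mm) at the −x end and between each pair — any rounding remainder accumulates at the +x end.

The picture frame is on top of the table. The bed frame is on the floor beside the table on its +y side.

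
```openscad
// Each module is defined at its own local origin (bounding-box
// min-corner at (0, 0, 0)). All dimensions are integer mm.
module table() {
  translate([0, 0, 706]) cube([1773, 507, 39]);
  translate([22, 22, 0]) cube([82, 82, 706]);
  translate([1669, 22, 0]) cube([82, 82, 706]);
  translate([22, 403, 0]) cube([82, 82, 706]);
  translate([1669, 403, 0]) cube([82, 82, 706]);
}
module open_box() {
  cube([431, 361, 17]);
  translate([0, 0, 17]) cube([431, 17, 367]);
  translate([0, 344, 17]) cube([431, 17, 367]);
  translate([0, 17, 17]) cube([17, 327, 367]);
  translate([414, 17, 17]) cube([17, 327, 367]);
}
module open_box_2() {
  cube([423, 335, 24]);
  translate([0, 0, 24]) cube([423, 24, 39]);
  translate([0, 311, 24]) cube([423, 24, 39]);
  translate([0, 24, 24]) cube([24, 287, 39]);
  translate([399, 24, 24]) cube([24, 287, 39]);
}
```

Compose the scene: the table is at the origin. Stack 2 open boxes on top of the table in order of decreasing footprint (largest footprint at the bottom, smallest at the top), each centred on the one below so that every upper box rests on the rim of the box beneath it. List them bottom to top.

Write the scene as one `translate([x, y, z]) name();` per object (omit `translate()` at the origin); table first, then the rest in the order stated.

table();
translate([671, 73, 745]) open_box();
translate([675, 86, 1129]) open_box_2();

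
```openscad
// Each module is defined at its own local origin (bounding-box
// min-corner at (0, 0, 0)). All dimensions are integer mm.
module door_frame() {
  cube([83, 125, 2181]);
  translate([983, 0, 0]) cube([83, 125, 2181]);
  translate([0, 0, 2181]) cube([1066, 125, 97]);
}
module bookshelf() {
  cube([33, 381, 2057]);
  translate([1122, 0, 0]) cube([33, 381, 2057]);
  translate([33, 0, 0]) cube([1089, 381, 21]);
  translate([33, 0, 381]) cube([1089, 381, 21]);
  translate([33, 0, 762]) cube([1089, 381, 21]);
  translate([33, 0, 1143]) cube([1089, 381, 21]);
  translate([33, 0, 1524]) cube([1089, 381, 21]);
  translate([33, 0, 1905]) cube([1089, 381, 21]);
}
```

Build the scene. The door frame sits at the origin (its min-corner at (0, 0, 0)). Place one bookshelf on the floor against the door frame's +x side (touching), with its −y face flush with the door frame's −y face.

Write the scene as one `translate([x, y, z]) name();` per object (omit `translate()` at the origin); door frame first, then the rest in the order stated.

door_frame();
translate([1066, 0, 0]) bookshelf();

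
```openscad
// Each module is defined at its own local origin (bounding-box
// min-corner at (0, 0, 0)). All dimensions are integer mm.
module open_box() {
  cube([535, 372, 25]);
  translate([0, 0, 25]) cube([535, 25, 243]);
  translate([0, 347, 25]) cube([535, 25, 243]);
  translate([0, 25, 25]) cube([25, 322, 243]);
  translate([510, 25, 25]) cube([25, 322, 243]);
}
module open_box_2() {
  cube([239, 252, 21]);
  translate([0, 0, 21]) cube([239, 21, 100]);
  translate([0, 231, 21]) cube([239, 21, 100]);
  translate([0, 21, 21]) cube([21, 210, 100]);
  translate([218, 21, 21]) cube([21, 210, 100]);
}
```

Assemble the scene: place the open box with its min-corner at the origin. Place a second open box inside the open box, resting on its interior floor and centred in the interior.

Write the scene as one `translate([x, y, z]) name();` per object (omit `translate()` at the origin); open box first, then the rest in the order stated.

open_box();
translate([148, 60, 25]) open_box_2();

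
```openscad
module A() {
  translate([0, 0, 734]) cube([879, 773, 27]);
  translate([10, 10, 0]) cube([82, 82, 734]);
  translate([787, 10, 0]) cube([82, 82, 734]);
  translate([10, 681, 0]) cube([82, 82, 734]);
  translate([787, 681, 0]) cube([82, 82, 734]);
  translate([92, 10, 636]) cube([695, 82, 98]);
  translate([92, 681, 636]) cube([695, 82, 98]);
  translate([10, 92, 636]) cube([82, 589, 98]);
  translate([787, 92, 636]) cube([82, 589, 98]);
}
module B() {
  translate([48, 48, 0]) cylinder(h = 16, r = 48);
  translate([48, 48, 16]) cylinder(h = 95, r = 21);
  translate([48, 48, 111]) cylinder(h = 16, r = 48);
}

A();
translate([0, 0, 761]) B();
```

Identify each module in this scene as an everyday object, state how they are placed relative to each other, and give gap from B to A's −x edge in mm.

The spool's min-x is at 0; the table's min-x is 0; gap = 0 mm.

A is a table. B is a spool. The spool is on top of the table. The gap from the spool to the table's −x edge is 0 mm.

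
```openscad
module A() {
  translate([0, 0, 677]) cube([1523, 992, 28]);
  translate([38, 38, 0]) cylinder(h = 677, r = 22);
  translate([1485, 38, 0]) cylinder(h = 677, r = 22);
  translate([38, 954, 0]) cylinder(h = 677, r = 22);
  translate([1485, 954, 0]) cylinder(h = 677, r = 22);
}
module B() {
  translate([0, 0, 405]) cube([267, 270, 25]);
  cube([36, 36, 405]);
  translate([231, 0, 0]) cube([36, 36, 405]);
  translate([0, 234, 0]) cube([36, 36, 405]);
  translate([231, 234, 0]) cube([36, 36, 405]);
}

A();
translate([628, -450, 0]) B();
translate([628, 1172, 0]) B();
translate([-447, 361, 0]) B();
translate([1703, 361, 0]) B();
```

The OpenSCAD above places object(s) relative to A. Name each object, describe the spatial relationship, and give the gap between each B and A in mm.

Each stool's nearest face is 180 mm from the table's bounding box.

A is a table. B is a stool. Four stools sit around the table at the −y, +y, −x, +x sides. The gap between each stool and the table is 180 mm.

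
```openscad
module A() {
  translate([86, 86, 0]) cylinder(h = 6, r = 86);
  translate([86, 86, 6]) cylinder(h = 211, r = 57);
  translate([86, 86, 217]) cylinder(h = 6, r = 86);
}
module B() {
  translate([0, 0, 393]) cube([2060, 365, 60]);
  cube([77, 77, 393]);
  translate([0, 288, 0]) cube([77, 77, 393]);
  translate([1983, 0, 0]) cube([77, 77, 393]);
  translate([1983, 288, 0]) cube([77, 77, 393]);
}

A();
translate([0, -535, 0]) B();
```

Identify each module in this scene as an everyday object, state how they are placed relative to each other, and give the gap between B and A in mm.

The bench's nearest face is 170 mm from the spool's −y face.

A is a spool. B is a bench. The bench is on the floor beside the spool on its −y side. The gap between the bench and the spool is 170 mm.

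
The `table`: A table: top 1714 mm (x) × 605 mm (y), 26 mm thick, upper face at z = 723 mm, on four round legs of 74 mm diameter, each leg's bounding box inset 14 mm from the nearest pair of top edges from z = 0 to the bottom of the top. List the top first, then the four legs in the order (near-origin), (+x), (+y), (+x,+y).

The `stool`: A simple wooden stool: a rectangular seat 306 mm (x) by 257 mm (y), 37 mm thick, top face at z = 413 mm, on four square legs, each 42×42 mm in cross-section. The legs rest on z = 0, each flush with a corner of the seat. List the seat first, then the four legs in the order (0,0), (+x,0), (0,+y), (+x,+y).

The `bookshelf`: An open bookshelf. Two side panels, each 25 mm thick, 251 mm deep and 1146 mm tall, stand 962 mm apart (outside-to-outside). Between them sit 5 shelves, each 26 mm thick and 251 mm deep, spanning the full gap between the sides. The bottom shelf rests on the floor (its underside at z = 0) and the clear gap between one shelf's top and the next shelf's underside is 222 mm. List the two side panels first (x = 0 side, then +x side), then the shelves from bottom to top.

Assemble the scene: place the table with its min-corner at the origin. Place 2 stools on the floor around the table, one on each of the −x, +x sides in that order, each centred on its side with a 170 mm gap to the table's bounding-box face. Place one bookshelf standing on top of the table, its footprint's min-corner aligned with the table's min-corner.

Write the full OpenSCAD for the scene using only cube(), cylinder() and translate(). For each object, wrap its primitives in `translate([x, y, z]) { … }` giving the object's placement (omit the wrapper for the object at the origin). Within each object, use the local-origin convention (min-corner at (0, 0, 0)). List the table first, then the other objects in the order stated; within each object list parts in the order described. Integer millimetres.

translate([0, 0, 697]) cube([1714, 605, 26]);
translate([51, 51, 0]) cylinder(h = 697, r = 37);
translate([1663, 51, 0]) cylinder(h = 697, r = 37);
translate([51, 554, 0]) cylinder(h = 697, r = 37);
translate([1663, 554, 0]) cylinder(h = 697, r = 37);
translate([-476, 174, 0]) {
  translate([0, 0, 376]) cube([306, 257, 37]);
  cube([42, 42, 376]);
  translate([264, 0, 0]) cube([42, 42, 376]);
  translate([0, 215, 0]) cube([42, 42, 376]);
  translate([264, 215, 0]) cube([42, 42, 376]);
}
translate([1884, 174, 0]) {
  translate([0, 0, 376]) cube([306, 257, 37]);
  cube([42, 42, 376]);
  translate([264, 0, 0]) cube([42, 42, 376]);
  translate([0, 215, 0]) cube([42, 42, 376]);
  translate([264, 215, 0]) cube([42, 42, 376]);
}
translate([0, 0, 723]) {
  cube([25, 251, 1146]);
  translate([937, 0, 0]) cube([25, 251, 1146]);
  translate([25, 0, 0]) cube([912, 251, 26]);
  translate([25, 0, 248]) cube([912, 251, 26]);
  translate([25, 0, 496]) cube([912, 251, 26]);
  translate([25, 0, 744]) cube([912, 251, 26]);
  translate([25, 0, 992]) cube([912, 251, 26]);
}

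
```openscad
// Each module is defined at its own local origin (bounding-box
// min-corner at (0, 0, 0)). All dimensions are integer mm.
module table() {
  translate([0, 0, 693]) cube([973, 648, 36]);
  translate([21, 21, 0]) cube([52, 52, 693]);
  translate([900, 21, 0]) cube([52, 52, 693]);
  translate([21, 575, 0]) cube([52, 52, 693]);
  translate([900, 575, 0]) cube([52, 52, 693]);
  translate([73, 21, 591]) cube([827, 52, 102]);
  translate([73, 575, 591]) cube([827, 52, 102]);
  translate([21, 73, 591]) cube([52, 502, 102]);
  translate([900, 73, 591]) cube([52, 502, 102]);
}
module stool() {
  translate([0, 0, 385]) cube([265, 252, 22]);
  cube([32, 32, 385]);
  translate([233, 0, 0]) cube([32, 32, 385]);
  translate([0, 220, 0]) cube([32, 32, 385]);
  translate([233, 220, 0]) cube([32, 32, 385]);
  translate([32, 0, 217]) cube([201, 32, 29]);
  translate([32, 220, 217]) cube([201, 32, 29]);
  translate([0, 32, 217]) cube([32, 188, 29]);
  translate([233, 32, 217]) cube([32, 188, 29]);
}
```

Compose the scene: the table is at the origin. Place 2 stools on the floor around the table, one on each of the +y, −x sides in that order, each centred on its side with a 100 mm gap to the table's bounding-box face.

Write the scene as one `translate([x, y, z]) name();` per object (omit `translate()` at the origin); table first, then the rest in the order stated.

table();
translate([354, 748, 0]) stool();
translate([-365, 198, 0]) stool();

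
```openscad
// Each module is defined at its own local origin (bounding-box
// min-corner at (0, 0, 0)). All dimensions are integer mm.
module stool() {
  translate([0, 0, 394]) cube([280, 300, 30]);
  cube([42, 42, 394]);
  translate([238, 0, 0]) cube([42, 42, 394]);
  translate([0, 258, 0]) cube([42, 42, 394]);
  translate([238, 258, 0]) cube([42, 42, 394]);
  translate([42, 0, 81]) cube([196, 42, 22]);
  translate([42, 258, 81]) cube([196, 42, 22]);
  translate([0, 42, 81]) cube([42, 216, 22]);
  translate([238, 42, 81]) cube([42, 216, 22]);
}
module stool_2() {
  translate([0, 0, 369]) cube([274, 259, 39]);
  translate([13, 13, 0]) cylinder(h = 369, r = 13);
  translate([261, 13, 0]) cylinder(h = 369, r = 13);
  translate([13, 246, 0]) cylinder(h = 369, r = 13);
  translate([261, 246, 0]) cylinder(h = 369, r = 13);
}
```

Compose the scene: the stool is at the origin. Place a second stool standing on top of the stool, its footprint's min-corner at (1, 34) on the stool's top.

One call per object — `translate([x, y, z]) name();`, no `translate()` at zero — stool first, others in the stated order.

stool();
translate([1, 34, 424]) stool_2();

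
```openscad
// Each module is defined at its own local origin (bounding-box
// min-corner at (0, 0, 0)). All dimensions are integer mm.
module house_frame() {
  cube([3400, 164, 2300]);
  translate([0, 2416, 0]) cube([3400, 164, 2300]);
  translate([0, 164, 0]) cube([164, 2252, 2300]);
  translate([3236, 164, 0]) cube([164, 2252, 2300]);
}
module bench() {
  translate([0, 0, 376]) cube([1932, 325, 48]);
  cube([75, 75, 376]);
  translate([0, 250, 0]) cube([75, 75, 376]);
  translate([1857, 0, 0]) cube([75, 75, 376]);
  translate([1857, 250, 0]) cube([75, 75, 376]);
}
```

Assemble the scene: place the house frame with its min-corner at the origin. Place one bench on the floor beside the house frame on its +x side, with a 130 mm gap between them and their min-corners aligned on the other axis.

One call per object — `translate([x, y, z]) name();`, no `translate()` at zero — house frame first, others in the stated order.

house_frame();
translate([3530, 0, 0]) bench();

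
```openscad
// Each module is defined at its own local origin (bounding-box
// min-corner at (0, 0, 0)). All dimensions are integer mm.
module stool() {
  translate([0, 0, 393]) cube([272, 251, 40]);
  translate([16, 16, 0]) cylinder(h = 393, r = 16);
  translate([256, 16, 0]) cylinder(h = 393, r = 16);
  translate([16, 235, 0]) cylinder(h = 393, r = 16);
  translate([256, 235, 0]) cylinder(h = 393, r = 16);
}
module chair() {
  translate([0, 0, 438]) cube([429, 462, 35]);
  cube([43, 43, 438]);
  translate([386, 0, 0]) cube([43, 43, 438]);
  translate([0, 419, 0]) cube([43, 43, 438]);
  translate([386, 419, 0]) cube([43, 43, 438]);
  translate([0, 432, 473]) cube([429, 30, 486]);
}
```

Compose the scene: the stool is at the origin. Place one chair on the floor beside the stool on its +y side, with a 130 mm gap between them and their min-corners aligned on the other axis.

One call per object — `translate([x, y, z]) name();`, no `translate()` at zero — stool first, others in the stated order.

stool();
translate([0, 381, 0]) chair();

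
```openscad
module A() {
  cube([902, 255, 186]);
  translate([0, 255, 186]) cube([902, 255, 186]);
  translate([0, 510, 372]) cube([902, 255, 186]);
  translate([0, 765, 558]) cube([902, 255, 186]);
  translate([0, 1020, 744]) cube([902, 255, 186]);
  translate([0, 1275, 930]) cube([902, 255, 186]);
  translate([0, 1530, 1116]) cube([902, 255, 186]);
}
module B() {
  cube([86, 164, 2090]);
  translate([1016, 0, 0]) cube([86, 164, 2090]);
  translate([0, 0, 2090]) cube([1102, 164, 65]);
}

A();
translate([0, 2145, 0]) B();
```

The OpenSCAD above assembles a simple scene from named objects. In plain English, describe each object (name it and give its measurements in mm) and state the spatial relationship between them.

A is a straight staircase of 7 solid steps. Each step is 902 mm wide (x), 255 mm deep (y, the going) and 186 mm tall (the rise). The first step rests on the floor; each subsequent step sits one going further in +y and one rise higher in +z, directly behind and above the previous step with no overlap.

B is a rectangular door frame: two vertical jambs of 86×164 mm section, 2090 mm tall, with a clear opening 930 mm wide between their inner faces. A header 65 mm tall and 164 mm deep lies on top of the jambs and spans the full outside width.

The door frame is on the floor beside the staircase on its +y side.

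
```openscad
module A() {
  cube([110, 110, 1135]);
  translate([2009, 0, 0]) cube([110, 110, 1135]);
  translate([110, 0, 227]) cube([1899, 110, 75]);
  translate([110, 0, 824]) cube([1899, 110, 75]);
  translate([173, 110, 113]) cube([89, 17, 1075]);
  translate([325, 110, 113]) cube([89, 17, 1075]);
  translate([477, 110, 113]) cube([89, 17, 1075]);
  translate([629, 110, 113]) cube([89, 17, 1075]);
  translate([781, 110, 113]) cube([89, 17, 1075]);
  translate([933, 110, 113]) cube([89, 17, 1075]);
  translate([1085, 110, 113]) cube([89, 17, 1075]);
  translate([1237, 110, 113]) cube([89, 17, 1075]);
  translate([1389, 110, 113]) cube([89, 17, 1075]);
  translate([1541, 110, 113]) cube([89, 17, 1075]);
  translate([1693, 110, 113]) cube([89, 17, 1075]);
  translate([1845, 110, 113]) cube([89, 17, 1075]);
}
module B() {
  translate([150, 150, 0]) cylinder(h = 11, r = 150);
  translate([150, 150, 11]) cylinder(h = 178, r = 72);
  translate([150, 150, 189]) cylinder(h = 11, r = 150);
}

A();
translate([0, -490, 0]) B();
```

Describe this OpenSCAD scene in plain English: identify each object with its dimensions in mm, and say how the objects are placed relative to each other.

A is a fence section. Two 110×110 mm posts, 1135 mm tall, stand on the floor with a clear span of 1899 mm between their inner faces. Two horizontal rails of 110×75 mm section span the gap between the posts with their undersides at z = 227 mm and z = 824 mm, flush with the posts' −y face. 12 pickets, each 89 mm wide, 17 mm thick and 1075 mm tall, are fixed to the +y face of the rails with their bottoms at z = 113 mm, evenly spaced across the span with equal gaps (rounded down to the nearest mm) at the −x end and between each pair — any rounding remainder accumulates at the +x end.

B is a spool: two coaxial disc flanges of radius 150 mm and thickness 11 mm, joined by a core cylinder of radius 72 mm and height 178 mm. The lower flange rests on z = 0 and the three cylinders share a vertical axis.

The spool is on the floor beside the fence section on its −y side.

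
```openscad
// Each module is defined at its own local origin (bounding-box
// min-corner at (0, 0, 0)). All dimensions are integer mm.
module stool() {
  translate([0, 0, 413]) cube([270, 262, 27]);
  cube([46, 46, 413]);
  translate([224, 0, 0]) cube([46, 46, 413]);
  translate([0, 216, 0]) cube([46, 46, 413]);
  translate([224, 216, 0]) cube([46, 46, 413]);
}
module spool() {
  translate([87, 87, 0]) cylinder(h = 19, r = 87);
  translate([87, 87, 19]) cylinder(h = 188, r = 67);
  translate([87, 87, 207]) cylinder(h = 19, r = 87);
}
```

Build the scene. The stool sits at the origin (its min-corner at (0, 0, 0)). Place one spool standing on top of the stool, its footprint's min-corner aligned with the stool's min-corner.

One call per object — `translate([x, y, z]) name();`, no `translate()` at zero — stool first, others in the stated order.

stool();
translate([0, 0, 440]) spool();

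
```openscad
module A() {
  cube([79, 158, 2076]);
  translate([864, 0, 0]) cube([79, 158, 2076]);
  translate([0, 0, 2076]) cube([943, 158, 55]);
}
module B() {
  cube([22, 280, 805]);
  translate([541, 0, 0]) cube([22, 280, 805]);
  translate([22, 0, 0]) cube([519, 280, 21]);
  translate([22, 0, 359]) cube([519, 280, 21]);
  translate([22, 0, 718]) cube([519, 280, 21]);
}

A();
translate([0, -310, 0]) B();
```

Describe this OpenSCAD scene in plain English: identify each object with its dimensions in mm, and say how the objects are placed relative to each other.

A is a rectangular door frame: two vertical jambs of 79×158 mm section, 2076 mm tall, with a clear opening 785 mm wide between their inner faces. A header 55 mm tall and 158 mm deep lies on top of the jambs and spans the full outside width.

B is an open bookshelf. Two side panels, each 22 mm thick, 280 mm deep and 805 mm tall, stand 563 mm apart (outside-to-outside). Between them sit 3 shelves, each 21 mm thick and 280 mm deep, spanning the full gap between the sides. The bottom shelf rests on the floor (its underside at z = 0) and the clear gap between one shelf's top and the next shelf's underside is 338 mm.

The bookshelf is on the floor beside the door frame on its −y side.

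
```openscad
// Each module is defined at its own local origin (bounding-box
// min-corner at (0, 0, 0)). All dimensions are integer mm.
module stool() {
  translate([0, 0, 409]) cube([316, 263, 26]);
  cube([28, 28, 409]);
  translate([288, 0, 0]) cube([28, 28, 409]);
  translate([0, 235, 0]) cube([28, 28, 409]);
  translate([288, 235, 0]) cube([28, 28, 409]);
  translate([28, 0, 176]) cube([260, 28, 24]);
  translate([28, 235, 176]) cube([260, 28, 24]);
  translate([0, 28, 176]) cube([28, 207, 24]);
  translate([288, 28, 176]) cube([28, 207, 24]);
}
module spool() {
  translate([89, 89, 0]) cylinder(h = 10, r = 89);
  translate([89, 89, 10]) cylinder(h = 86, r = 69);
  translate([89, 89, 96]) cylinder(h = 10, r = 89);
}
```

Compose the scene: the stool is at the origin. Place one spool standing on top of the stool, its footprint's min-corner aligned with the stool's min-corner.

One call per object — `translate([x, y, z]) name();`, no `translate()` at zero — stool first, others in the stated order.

stool();
translate([0, 0, 435]) spool();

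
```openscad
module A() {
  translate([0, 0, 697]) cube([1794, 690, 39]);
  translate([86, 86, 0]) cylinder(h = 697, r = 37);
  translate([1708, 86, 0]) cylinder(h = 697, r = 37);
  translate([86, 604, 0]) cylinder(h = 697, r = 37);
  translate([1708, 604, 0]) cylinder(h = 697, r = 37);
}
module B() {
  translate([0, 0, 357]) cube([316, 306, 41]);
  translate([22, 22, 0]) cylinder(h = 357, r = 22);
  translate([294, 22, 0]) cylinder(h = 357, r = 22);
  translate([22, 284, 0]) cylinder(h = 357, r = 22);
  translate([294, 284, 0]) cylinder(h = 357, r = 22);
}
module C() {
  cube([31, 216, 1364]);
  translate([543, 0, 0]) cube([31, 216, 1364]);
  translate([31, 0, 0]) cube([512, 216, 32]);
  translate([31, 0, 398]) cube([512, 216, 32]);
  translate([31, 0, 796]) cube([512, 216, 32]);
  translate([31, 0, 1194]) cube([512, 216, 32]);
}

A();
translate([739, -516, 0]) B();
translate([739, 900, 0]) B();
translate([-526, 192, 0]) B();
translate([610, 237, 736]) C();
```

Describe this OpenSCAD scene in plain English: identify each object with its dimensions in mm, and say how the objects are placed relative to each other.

A is a table with a 1794×690 mm rectangular top, 39 mm thick, top surface at z = 736 mm, supported by four round legs of 74 mm diameter, each leg's bounding box inset 49 mm from the nearest pair of top edges, running from the floor.

B is a four-legged stool. The seat is a 316×306×41 mm slab whose top surface is at z = 398 mm; four round legs, each 44 mm in diameter, run from the floor (z = 0) to the underside of the seat, each leg's axis is inset half a diameter from the nearest pair of seat edges (so the leg's bounding box is flush with the corner).

C is an open bookshelf. Two side panels, each 31 mm thick, 216 mm deep and 1364 mm tall, stand 574 mm apart (outside-to-outside). Between them sit 4 shelves, each 32 mm thick and 216 mm deep, spanning the full gap between the sides. The bottom shelf rests on the floor (its underside at z = 0) and the clear gap between one shelf's top and the next shelf's underside is 366 mm.

Three stools sit around the table at the −y, +y, −x sides. The bookshelf is on top of the table, centred.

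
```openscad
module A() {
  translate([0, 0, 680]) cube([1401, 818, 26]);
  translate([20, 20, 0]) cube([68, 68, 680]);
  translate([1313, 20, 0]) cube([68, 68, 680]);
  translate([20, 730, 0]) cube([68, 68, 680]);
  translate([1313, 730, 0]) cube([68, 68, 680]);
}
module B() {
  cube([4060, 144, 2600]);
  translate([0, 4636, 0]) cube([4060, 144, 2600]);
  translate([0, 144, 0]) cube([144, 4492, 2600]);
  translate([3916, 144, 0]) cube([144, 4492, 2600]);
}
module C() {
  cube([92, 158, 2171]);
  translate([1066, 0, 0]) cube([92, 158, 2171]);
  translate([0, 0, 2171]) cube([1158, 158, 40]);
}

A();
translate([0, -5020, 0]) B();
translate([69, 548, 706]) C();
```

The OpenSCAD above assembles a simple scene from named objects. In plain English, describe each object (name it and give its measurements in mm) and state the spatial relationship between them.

A is a table with a 1401×818 mm rectangular top, 26 mm thick, top surface at z = 706 mm, supported by four 68×68 mm square legs, each inset 20 mm from the nearest pair of top edges, running from the floor.

B is a box-shaped house frame (walls only): outside footprint 4060×4780 mm, wall height 2600 mm, wall thickness 144 mm. The two y-facing walls run the full x-width; the two x-facing walls fit between the inner faces of the y-facing walls.

C is a door frame. The clear opening is 974 mm wide and 2171 mm high. Two 92 mm wide jambs, 158 mm deep, stand either side of the opening from the floor to the top of the opening. A 40 mm thick head sits across the top of both jambs, spanning the full outside width of the frame.

The house frame is on the floor beside the table on its −y side. The door frame is on top of the table.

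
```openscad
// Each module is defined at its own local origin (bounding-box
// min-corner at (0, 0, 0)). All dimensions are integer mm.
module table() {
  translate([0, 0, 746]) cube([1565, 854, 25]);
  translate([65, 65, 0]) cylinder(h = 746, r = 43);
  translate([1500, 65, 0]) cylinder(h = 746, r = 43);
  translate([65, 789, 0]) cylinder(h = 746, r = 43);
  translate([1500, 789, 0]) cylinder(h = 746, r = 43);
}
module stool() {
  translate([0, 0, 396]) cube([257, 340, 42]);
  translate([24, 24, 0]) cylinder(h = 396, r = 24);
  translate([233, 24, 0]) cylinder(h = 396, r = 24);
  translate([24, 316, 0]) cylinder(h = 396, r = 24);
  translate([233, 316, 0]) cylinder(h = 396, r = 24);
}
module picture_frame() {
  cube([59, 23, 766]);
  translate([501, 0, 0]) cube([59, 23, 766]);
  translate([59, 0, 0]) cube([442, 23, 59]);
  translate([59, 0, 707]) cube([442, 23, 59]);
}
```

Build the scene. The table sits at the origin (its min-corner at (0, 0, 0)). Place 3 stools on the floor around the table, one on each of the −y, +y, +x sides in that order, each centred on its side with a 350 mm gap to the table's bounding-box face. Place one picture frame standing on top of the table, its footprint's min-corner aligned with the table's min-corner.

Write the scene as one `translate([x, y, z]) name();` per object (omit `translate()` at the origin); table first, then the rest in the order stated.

table();
translate([654, -690, 0]) stool();
translate([654, 1204, 0]) stool();
translate([1915, 257, 0]) stool();
translate([0, 0, 771]) picture_frame();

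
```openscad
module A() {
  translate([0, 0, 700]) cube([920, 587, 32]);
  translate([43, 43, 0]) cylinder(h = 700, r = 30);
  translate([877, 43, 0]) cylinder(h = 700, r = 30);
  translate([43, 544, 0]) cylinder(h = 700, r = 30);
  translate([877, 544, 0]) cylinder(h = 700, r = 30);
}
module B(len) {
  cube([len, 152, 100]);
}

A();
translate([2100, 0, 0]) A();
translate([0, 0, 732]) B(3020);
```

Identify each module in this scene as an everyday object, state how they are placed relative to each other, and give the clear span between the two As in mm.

Second table starts at x = 2100; first ends at x = 920; clear span = 2100 − 920 = 1180 mm.

A is a table. B is a beam. A beam spans the tops of two tables. The clear span between the two tables is 1180 mm.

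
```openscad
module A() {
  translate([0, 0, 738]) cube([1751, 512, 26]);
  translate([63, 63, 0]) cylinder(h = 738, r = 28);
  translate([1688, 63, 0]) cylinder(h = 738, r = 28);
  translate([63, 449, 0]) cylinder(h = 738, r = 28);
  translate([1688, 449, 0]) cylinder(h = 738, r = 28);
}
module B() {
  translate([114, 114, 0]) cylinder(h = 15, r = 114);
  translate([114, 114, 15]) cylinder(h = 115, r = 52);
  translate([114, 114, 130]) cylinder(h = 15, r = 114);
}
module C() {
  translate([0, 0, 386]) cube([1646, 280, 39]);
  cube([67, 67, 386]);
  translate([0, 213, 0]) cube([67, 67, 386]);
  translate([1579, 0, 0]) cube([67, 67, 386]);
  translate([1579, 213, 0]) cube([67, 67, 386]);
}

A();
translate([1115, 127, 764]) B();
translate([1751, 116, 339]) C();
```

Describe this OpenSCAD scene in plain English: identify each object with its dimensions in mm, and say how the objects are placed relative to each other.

A is a table: top 1751 mm (x) × 512 mm (y), 26 mm thick, upper face at z = 764 mm, on four round legs of 56 mm diameter, each leg's bounding box inset 35 mm from the nearest pair of top edges, running from z = 0 to the bottom of the top.

B is a spool: two coaxial disc flanges of radius 114 mm and thickness 15 mm, joined by a core cylinder of radius 52 mm and height 115 mm. The lower flange rests on z = 0 and the three cylinders share a vertical axis.

C is a bench: a 1646×280 mm seat slab, 39 mm thick, top at z = 425 mm, on four 67×67 mm square legs flush with the seat corners and standing on z = 0.

The spool is on top of the table. The bench is beside the table with their tops flush at z = 764.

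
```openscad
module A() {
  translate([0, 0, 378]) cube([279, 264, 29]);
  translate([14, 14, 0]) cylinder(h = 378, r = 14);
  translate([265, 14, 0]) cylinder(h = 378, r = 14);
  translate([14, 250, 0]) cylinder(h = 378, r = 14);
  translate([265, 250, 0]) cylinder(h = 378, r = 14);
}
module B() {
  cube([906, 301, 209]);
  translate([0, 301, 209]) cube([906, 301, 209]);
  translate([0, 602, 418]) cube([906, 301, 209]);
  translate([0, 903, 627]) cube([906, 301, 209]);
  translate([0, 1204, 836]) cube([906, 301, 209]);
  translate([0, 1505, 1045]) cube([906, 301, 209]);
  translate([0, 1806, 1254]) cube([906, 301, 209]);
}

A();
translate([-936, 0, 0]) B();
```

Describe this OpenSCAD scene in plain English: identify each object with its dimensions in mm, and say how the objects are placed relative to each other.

A is a simple wooden stool: a rectangular seat 279 mm (x) by 264 mm (y), 29 mm thick, top face at z = 407 mm, on four round legs, each 28 mm in diameter. The legs rest on z = 0, each leg's axis is inset half a diameter from the nearest pair of seat edges (so the leg's bounding box is flush with the corner).

B is a run of 7 identical solid stair steps. Each tread is 906×301 mm and each step block is 209 mm high. Step 1 rests on the floor; step k is offset from step 1 by (k−1)×301 mm in y and (k−1)×209 mm in z.

The staircase is on the floor beside the stool on its −x side.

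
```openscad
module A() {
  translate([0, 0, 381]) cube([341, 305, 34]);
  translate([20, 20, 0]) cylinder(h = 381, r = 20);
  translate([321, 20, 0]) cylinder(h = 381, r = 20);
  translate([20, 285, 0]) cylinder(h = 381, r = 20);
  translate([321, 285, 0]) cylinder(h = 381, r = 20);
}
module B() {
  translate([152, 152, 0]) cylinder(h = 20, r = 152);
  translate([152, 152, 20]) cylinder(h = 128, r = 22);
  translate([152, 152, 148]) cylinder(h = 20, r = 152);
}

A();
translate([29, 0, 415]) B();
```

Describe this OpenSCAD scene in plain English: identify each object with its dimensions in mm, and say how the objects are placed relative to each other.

A is a four-legged stool. The seat is a 341×305×34 mm slab whose top surface is at z = 415 mm; four round legs, each 40 mm in diameter, run from the floor (z = 0) to the underside of the seat, each leg's axis is inset half a diameter from the nearest pair of seat edges (so the leg's bounding box is flush with the corner).

B is a spool: two coaxial disc flanges of radius 152 mm and thickness 20 mm, joined by a core cylinder of radius 22 mm and height 128 mm. The lower flange rests on z = 0 and the three cylinders share a vertical axis.

The spool is on top of the stool.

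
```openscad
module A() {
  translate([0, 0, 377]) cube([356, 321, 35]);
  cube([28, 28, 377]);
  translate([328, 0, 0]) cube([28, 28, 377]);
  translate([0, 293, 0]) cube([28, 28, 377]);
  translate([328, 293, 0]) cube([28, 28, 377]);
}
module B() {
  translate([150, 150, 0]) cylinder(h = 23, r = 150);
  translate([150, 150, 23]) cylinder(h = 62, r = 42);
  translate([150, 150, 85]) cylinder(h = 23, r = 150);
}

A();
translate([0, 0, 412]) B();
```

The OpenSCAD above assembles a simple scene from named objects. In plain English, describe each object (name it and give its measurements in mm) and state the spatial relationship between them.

A is a simple wooden stool: a rectangular seat 356 mm (x) by 321 mm (y), 35 mm thick, top face at z = 412 mm, on four square legs, each 28×28 mm in cross-section. The legs rest on z = 0, each flush with a corner of the seat.

B is a spool: two coaxial disc flanges of radius 150 mm and thickness 23 mm, joined by a core cylinder of radius 42 mm and height 62 mm. The lower flange rests on z = 0 and the three cylinders share a vertical axis.

The spool is on top of the stool.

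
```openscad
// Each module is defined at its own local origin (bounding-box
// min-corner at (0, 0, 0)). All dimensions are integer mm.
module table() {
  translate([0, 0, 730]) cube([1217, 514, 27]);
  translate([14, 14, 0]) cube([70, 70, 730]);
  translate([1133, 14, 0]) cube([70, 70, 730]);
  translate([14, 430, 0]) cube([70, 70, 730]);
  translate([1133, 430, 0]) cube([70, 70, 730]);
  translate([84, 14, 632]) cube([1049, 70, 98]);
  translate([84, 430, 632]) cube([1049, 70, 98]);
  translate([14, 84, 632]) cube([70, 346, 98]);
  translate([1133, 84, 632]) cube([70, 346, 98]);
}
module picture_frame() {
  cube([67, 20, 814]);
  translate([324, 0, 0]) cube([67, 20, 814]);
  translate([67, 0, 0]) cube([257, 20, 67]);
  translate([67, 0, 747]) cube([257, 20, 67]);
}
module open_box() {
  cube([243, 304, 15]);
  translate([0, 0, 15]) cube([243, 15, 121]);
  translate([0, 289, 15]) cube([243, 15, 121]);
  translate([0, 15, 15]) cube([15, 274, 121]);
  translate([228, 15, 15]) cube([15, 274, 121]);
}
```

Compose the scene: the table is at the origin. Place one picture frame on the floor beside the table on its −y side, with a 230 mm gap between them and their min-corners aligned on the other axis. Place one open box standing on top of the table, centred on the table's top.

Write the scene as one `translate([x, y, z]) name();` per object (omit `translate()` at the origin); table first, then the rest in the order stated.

table();
translate([0, -250, 0]) picture_frame();
translate([487, 105, 757]) open_box();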